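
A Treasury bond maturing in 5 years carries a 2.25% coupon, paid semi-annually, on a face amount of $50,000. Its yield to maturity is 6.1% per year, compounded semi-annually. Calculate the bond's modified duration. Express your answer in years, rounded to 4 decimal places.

Periodic yield y = 0.0305. First find Macaulay duration:
  t   CF        PV=CF/(1+0.0305)^t    t·PV
  1       562.50       545.8515       545.8515
  2       562.50       529.6958     1,059.3916
  3       562.50       514.0182     1,542.0547
  4       562.50       498.8047     1,995.2188
  5       562.50       484.0414     2,420.2072
  6       562.50       469.7151     2,818.2908
  7       562.50       455.8128     3,190.6899
  8       562.50       442.3220     3,538.5761
  9       562.50       429.2305     3,863.0744
  10   50,562.50    37,441.0981   374,410.9812
  Σ                 41,810.5903   395,384.3363
P = 41,810.5903; Macaulay duration = 395,384.3363 / 41,810.5903 = 9.45656 half-year periods = 4.72828 years.
Modified duration = D_Mac / (1 + y) = 4.72828 / 1.0305 = 4.58834 years.

4.5883 years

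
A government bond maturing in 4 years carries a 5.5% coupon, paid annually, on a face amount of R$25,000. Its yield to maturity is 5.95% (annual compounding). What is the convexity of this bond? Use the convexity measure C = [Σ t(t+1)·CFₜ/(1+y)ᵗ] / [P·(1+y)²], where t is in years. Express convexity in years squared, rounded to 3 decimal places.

With y = 0.0595:
  t   CF        PV=CF/(1+0.0595)^t    t·PV        t(t+1)·PV
  1     1,375.00     1,297.7820     1,297.7820       2,595.5639
  2     1,375.00     1,224.9004     2,449.8008       7,349.4024
  3     1,375.00     1,156.1117     3,468.3352      13,873.3410
  4    26,375.00    20,930.9348    83,723.7391     418,618.6953
  Σ                 24,609.7289    90,939.6571     442,437.0026
P = 24,609.7289.
Convexity = Σ t(t+1)·PV / [P·(1+y)²] = 442,437.0026 / (24,609.7289 × 1.122540) = 16.01558.

16.016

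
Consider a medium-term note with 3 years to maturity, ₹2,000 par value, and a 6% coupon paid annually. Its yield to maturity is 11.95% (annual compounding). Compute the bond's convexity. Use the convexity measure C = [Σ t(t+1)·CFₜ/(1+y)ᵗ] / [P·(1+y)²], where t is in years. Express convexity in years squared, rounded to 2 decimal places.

8.81

With y = 0.1195:
  t   CF        PV=CF/(1+0.1195)^t    t·PV        t(t+1)·PV
  1       120.00       107.1907       107.1907         214.3814
  2       120.00        95.7487       191.4975         574.4924
  3     2,120.00     1,510.9969     4,532.9906      18,131.9625
  Σ                  1,713.9363     4,831.6788      18,920.8364
P = 1,713.9363.
Convexity = Σ t(t+1)·PV / [P·(1+y)²] = 18,920.8364 / (1,713.9363 × 1.253280) = 8.80841.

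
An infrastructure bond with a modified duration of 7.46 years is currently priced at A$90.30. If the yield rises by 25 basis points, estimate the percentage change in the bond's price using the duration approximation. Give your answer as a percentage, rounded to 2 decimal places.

Duration approximation: ΔP/P ≈ -D_mod · Δy = -7.46 × (+0.0025) = -0.018650.
As a percentage: -1.8650%.

-1.87%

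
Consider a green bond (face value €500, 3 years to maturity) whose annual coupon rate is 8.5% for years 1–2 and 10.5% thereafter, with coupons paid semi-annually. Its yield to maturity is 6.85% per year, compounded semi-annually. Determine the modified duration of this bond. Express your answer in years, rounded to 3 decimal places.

Periodic yield y = 0.03425. First find Macaulay duration:
  t   CF        PV=CF/(1+0.03425)^t    t·PV
  1        21.25        20.5463        20.5463
  2        21.25        19.8659        39.7318
  3        21.25        19.2080        57.6240
  4        21.25        18.5719        74.2877
  5        26.25        22.1820       110.9102
  6       526.25       429.9708     2,579.8246
  Σ                    530.3449     2,882.9246
P = 530.3449; Macaulay duration = 2,882.9246 / 530.3449 = 5.43594 half-year periods = 2.71797 years.
Modified duration = D_Mac / (1 + y) = 2.71797 / 1.03425 = 2.62796 years.

2.628 years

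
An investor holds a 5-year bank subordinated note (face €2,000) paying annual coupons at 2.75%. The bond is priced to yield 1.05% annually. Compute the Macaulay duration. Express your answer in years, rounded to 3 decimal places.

Periodic yield y = 0.0105. Discount each cash flow and weight by its year:
  t   CF        PV=CF/(1+0.0105)^t    t·PV
  1        55.00        54.4285        54.4285
  2        55.00        53.8629       107.7259
  3        55.00        53.3033       159.9098
  4        55.00        52.7494       210.9975
  5     2,055.00     1,950.4294     9,752.1471
  Σ                  2,164.7735    10,285.2087
Price P = Σ PV = 2,164.7735.
Macaulay duration = Σ(t·PV) / P = 10,285.2087 / 2,164.7735 = 4.75117 years.

4.751 years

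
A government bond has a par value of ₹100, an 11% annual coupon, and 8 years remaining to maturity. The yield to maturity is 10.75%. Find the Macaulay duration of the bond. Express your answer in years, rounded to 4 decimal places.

5.7277 years

Periodic yield y = 0.1075. Discount each cash flow and weight by its year:
  t   CF        PV=CF/(1+0.1075)^t    t·PV
  1        11.00         9.9323         9.9323
  2        11.00         8.9682        17.9364
  3        11.00         8.0977        24.2931
  4        11.00         7.3117        29.2468
  5        11.00         6.6020        33.0099
  6        11.00         5.9612        35.7669
  7        11.00         5.3825        37.6777
  8       111.00        49.0426       392.3405
  Σ                    101.2981       580.2035
Price P = Σ PV = 101.2981.
Macaulay duration = Σ(t·PV) / P = 580.2035 / 101.2981 = 5.72768 years.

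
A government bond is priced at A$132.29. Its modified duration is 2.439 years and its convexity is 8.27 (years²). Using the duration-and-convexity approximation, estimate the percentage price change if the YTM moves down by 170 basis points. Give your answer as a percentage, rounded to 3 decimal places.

+4.266%

Duration effect: -D_mod·Δy = -2.439 × (-0.017) = +0.041463
Convexity effect: ½·C·(Δy)² = 0.5 × 8.27 × (-0.017)² = +0.001195015
ΔP/P ≈ +0.041463 + 0.001195015 = +0.042658015
= +4.2658015%.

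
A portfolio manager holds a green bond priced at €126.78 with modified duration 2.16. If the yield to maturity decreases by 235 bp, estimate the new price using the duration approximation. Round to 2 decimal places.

€133.22

Duration approximation: ΔP/P ≈ -D_mod · Δy = -2.16 × (-0.0235) = +0.050760.
New price ≈ 126.78 × (1 + 0.050760) = 133.2153528.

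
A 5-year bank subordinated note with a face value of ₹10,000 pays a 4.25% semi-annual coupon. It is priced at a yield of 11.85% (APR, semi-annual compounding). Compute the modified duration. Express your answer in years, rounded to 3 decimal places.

4.208 years

Periodic yield y = 0.05925. First find Macaulay duration:
  t   CF        PV=CF/(1+0.05925)^t    t·PV
  1       212.50       200.6136       200.6136
  2       212.50       189.3922       378.7843
  3       212.50       178.7984       536.3951
  4       212.50       168.7971       675.1885
  5       212.50       159.3553       796.7766
  6       212.50       150.4417       902.6499
  7       212.50       142.0266       994.1861
  8       212.50       134.0822     1,072.6577
  9       212.50       126.5822     1,139.2399
  10   10,212.50     5,743.1128    57,431.1275
  Σ                  7,193.2020    64,127.6192
P = 7,193.2020; Macaulay duration = 64,127.6192 / 7,193.2020 = 8.91503 half-year periods = 4.45752 years.
Modified duration = D_Mac / (1 + y) = 4.45752 / 1.05925 = 4.20818 years.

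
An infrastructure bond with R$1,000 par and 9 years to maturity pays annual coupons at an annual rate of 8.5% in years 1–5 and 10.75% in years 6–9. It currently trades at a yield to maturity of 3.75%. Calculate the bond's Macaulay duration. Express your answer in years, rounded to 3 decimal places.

7.022 years

Periodic yield y = 0.0375. Discount each cash flow and weight by its year:
  t   CF        PV=CF/(1+0.0375)^t    t·PV
  1        85.00        81.9277        81.9277
  2        85.00        78.9665       157.9329
  3        85.00        76.1123       228.3368
  4        85.00        73.3612       293.4449
  5        85.00        70.7096       353.5480
  6       107.50        86.1946       517.1673
  7       107.50        83.0791       581.5536
  8       107.50        80.0762       640.6098
  9     1,107.50       795.1532     7,156.3784
  Σ                  1,425.5803    10,010.8995
Price P = Σ PV = 1,425.5803.
Macaulay duration = Σ(t·PV) / P = 10,010.8995 / 1,425.5803 = 7.02233 years.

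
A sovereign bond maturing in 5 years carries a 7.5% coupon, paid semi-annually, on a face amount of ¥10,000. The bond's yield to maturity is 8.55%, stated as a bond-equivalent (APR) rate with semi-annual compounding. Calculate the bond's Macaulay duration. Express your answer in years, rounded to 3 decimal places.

Periodic yield y = 0.04275. Discount each cash flow and weight by its period:
  t   CF        PV=CF/(1+0.04275)^t    t·PV
  1       375.00       359.6260       359.6260
  2       375.00       344.8823       689.7645
  3       375.00       330.7430       992.2290
  4       375.00       317.1834     1,268.7337
  5       375.00       304.1797     1,520.8987
  6       375.00       291.7092     1,750.2550
  7       375.00       279.7499     1,958.2490
  8       375.00       268.2809     2,146.2468
  9       375.00       257.2820     2,315.5384
  10   10,375.00     6,826.3118    68,263.1178
  Σ                  9,579.9481    81,264.6590
Price P = Σ PV = 9,579.9481.
Macaulay duration = Σ(t·PV) / P = 81,264.6590 / 9,579.9481 = 8.48279 half-year periods.
In years: 8.48279 / 2 = 4.24139 years.

4.241 years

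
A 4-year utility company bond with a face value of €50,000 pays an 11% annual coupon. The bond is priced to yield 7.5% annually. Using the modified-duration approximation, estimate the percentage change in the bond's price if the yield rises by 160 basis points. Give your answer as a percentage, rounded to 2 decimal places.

Periodic yield y = 0.075. Modified duration first:
  t   CF        PV=CF/(1+0.075)^t    t·PV
  1     5,500.00     5,116.2791     5,116.2791
  2     5,500.00     4,759.3294     9,518.6587
  3     5,500.00     4,427.2831    13,281.8494
  4    55,500.00    41,558.4294   166,233.7176
  Σ                 55,861.3210   194,150.5048
P = 55,861.3210; D_Mac = 3.47558 yrs; D_mod = 3.47558/(1+0.075) = 3.23310 yrs.
ΔP/P ≈ -D_mod · Δy = -3.23310 × (+0.016) = -0.051730 = -5.1730%.

-5.17%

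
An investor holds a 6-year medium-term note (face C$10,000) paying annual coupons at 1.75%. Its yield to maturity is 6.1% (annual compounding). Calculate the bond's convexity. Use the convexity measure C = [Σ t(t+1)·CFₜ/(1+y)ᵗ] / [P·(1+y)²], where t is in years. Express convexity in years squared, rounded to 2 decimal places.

34.92

With y = 0.061:
  t   CF        PV=CF/(1+0.061)^t    t·PV        t(t+1)·PV
  1       175.00       164.9387       164.9387         329.8775
  2       175.00       155.4559       310.9119         932.7356
  3       175.00       146.5183       439.5549       1,758.2197
  4       175.00       138.0945       552.3782       2,761.8908
  5       175.00       130.1551       650.7754       3,904.6525
  6    10,175.00     7,132.5055    42,795.0329     299,565.2305
  Σ                  7,867.6681    44,913.5920     309,252.6065
P = 7,867.6681.
Convexity = Σ t(t+1)·PV / [P·(1+y)²] = 309,252.6065 / (7,867.6681 × 1.125721) = 34.91697.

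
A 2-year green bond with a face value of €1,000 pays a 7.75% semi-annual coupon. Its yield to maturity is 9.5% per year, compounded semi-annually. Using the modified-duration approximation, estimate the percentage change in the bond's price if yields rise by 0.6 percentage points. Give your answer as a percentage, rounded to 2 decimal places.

Periodic yield y = 0.0475. Modified duration first:
  t   CF        PV=CF/(1+0.0475)^t    t·PV
  1        38.75        36.9928        36.9928
  2        38.75        35.3154        70.6307
  3        38.75        33.7139       101.1418
  4     1,038.75       862.7698     3,451.0790
  Σ                    968.7919     3,659.8444
P = 968.7919; D_Mac = 3.77774 half-year periods = 1.88887 yrs; D_mod = 1.88887/(1+0.0475) = 1.80322 yrs.
ΔP/P ≈ -D_mod · Δy = -1.80322 × (+0.006) = -0.010819 = -1.0819%.

-1.08%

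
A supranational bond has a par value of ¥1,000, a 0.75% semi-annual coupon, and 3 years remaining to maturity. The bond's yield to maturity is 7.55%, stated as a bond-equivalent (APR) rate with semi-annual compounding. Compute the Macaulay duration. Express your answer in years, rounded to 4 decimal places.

Periodic yield y = 0.03775. Discount each cash flow and weight by its period:
  t   CF        PV=CF/(1+0.03775)^t    t·PV
  1         3.75         3.6136         3.6136
  2         3.75         3.4821         6.9643
  3         3.75         3.3555        10.0664
  4         3.75         3.2334        12.9336
  5         3.75         3.1158        15.5789
  6     1,003.75       803.6540     4,821.9239
  Σ                    820.4544     4,871.0808
Price P = Σ PV = 820.4544.
Macaulay duration = Σ(t·PV) / P = 4,871.0808 / 820.4544 = 5.93705 half-year periods.
In years: 5.93705 / 2 = 2.96853 years.

2.9685 years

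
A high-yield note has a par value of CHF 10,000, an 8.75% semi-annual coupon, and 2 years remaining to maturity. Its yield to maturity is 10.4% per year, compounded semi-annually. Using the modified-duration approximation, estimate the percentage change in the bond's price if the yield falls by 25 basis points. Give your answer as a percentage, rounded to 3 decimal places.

+0.446%

Periodic yield y = 0.052. Modified duration first:
  t   CF        PV=CF/(1+0.052)^t    t·PV
  1       437.50       415.8745       415.8745
  2       437.50       395.3180       790.6360
  3       437.50       375.7776     1,127.3327
  4    10,437.50     8,521.8430    34,087.3720
  Σ                  9,708.8131    36,421.2152
P = 9,708.8131; D_Mac = 3.75136 half-year periods = 1.87568 yrs; D_mod = 1.87568/(1+0.052) = 1.78296 yrs.
ΔP/P ≈ -D_mod · Δy = -1.78296 × (-0.0025) = +0.004457 = +0.4457%.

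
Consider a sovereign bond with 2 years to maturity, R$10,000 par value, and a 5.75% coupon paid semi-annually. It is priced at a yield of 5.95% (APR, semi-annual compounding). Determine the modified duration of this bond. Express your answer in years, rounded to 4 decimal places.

1.8621 years

Periodic yield y = 0.02975. First find Macaulay duration:
  t   CF        PV=CF/(1+0.02975)^t    t·PV
  1       287.50       279.1940       279.1940
  2       287.50       271.1279       542.2558
  3       287.50       263.2949       789.8847
  4    10,287.50     9,149.1900    36,596.7599
  Σ                  9,962.8068    38,208.0944
P = 9,962.8068; Macaulay duration = 38,208.0944 / 9,962.8068 = 3.83507 half-year periods = 1.91754 years.
Modified duration = D_Mac / (1 + y) = 1.91754 / 1.02975 = 1.86214 years.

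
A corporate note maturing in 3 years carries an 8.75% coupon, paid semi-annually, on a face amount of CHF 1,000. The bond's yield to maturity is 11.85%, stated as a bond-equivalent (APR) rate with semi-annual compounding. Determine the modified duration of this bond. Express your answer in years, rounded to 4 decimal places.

Periodic yield y = 0.05925. First find Macaulay duration:
  t   CF        PV=CF/(1+0.05925)^t    t·PV
  1        43.75        41.3028        41.3028
  2        43.75        38.9925        77.9850
  3        43.75        36.8114       110.4343
  4        43.75        34.7523       139.0094
  5        43.75        32.8084       164.0422
  6     1,043.75       738.9340     4,433.6040
  Σ                    923.6015     4,966.3778
P = 923.6015; Macaulay duration = 4,966.3778 / 923.6015 = 5.37719 half-year periods = 2.68859 years.
Modified duration = D_Mac / (1 + y) = 2.68859 / 1.05925 = 2.53820 years.

2.5382 years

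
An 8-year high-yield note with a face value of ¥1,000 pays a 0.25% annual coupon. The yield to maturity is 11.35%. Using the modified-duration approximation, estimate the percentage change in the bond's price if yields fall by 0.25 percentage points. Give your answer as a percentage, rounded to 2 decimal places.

Periodic yield y = 0.1135. Modified duration first:
  t   CF        PV=CF/(1+0.1135)^t    t·PV
  1         2.50         2.2452         2.2452
  2         2.50         2.0163         4.0326
  3         2.50         1.8108         5.4324
  4         2.50         1.6262         6.5049
  5         2.50         1.4605         7.3023
  6         2.50         1.3116         7.8696
  7         2.50         1.1779         8.2453
  8     1,002.50       424.1921     3,393.5371
  Σ                    435.8406     3,435.1693
P = 435.8406; D_Mac = 7.88171 yrs; D_mod = 7.88171/(1+0.1135) = 7.07832 yrs.
ΔP/P ≈ -D_mod · Δy = -7.07832 × (-0.0025) = +0.017696 = +1.7696%.

+1.77%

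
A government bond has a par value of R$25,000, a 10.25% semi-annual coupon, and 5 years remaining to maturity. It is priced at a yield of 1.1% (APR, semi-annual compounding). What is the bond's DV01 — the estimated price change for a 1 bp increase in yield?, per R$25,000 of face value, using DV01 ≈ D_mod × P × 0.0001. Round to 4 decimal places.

R$15.1406

Periodic yield y = 0.0055.
  t   CF        PV=CF/(1+0.0055)^t    t·PV
  1     1,281.25     1,274.2417     1,274.2417
  2     1,281.25     1,267.2717     2,534.5434
  3     1,281.25     1,260.3398     3,781.0194
  4     1,281.25     1,253.4459     5,013.7834
  5     1,281.25     1,246.5896     6,232.9481
  6     1,281.25     1,239.7709     7,438.6252
  7     1,281.25     1,232.9894     8,630.9260
  8     1,281.25     1,226.2451     9,809.9607
  9     1,281.25     1,219.5376    10,975.8386
  10   26,281.25    24,878.5617   248,785.6165
  Σ                 36,098.9933   304,477.5030
P = 36,098.9933; D_Mac = 8.43452 half-year periods = 4.21726 yrs; D_mod = 4.19419 yrs.
DV01 ≈ 4.19419 × 36,098.9933 × 0.0001 = 15.140602.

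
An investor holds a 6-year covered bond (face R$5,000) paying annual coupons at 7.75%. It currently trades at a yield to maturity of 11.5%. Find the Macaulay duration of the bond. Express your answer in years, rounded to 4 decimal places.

Periodic yield y = 0.115. Discount each cash flow and weight by its year:
  t   CF        PV=CF/(1+0.115)^t    t·PV
  1       387.50       347.5336       347.5336
  2       387.50       311.6894       623.3787
  3       387.50       279.5420       838.6261
  4       387.50       250.7103     1,002.8413
  5       387.50       224.8523     1,124.2616
  6     5,387.50     2,803.7422    16,822.4532
  Σ                  4,218.0699    20,759.0946
Price P = Σ PV = 4,218.0699.
Macaulay duration = Σ(t·PV) / P = 20,759.0946 / 4,218.0699 = 4.92147 years.

4.9215 years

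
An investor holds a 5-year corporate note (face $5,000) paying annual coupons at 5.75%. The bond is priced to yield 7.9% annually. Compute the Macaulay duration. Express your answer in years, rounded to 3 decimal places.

Periodic yield y = 0.079. Discount each cash flow and weight by its year:
  t   CF        PV=CF/(1+0.079)^t    t·PV
  1       287.50       266.4504       266.4504
  2       287.50       246.9420       493.8840
  3       287.50       228.8619       686.5857
  4       287.50       212.1056       848.4223
  5     5,287.50     3,615.2901    18,076.4507
  Σ                  4,569.6500    20,371.7931
Price P = Σ PV = 4,569.6500.
Macaulay duration = Σ(t·PV) / P = 20,371.7931 / 4,569.6500 = 4.45806 years.

4.458 years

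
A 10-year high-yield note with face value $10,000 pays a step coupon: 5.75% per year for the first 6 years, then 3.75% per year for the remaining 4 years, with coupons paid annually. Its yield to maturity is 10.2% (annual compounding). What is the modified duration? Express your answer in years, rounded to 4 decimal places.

6.7255 years

Periodic yield y = 0.102. First find Macaulay duration:
  t   CF        PV=CF/(1+0.102)^t    t·PV
  1       575.00       521.7786       521.7786
  2       575.00       473.4833       946.9666
  3       575.00       429.6582     1,288.9745
  4       575.00       389.8894     1,559.5577
  5       575.00       353.8017     1,769.0083
  6       575.00       321.0541     1,926.3249
  7       375.00       190.0028     1,330.0199
  8       375.00       172.4164     1,379.3310
  9       375.00       156.4577     1,408.1192
  10   10,375.00     3,928.0062    39,280.0616
  Σ                  6,936.5483    51,410.1423
P = 6,936.5483; Macaulay duration = 51,410.1423 / 6,936.5483 = 7.41149 years.
Modified duration = D_Mac / (1 + y) = 7.41149 / 1.102 = 6.72549 years.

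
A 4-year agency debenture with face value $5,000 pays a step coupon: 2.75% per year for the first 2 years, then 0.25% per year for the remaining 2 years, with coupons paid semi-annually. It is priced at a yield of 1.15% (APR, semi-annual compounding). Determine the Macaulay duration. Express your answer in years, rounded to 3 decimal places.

Periodic yield y = 0.00575. Discount each cash flow and weight by its period:
  t   CF        PV=CF/(1+0.00575)^t    t·PV
  1        68.75        68.3569        68.3569
  2        68.75        67.9661       135.9323
  3        68.75        67.5776       202.7327
  4        68.75        67.1912       268.7649
  5         6.25         6.0734        30.3669
  6         6.25         6.0386        36.2319
  7         6.25         6.0041        42.0289
  8     5,006.25     4,781.8088    38,254.4701
  Σ                  5,071.0168    39,038.8846
Price P = Σ PV = 5,071.0168.
Macaulay duration = Σ(t·PV) / P = 39,038.8846 / 5,071.0168 = 7.69843 half-year periods.
In years: 7.69843 / 2 = 3.84922 years.

3.849 years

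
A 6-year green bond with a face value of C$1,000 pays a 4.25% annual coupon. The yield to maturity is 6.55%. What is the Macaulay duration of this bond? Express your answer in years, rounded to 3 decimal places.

5.380 years

Periodic yield y = 0.0655. Discount each cash flow and weight by its year:
  t   CF        PV=CF/(1+0.0655)^t    t·PV
  1        42.50        39.8874        39.8874
  2        42.50        37.4354        74.8707
  3        42.50        35.1341       105.4022
  4        42.50        32.9743       131.8971
  5        42.50        30.9472       154.7361
  6     1,042.50       712.4516     4,274.7093
  Σ                    888.8299     4,781.5028
Price P = Σ PV = 888.8299.
Macaulay duration = Σ(t·PV) / P = 4,781.5028 / 888.8299 = 5.37955 years.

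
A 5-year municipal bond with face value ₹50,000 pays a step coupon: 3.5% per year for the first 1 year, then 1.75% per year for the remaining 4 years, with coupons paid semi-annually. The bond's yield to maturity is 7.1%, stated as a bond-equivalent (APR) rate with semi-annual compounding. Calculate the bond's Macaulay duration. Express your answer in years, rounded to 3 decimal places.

4.692 years

Periodic yield y = 0.0355. Discount each cash flow and weight by its period:
  t   CF        PV=CF/(1+0.0355)^t    t·PV
  1       875.00       845.0024       845.0024
  2       875.00       816.0332     1,632.0665
  3       437.50       394.0286     1,182.0858
  4       437.50       380.5201     1,522.0805
  5       437.50       367.4748     1,837.3739
  6       437.50       354.8767     2,129.2600
  7       437.50       342.7104     2,398.9731
  8       437.50       330.9613     2,647.6905
  9       437.50       319.6150     2,876.5348
  10   50,437.50    35,583.8160   355,838.1599
  Σ                 39,735.0386   372,909.2274
Price P = Σ PV = 39,735.0386.
Macaulay duration = Σ(t·PV) / P = 372,909.2274 / 39,735.0386 = 9.38490 half-year periods.
In years: 9.38490 / 2 = 4.69245 years.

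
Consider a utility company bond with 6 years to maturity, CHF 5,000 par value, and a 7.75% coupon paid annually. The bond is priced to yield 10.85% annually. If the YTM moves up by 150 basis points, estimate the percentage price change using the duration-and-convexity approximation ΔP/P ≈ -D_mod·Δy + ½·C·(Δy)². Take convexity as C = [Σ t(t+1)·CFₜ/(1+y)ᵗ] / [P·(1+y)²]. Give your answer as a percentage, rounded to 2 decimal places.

With y = 0.1085:
  t   CF        PV=CF/(1+0.1085)^t    t·PV        t(t+1)·PV
  1       387.50       349.5715       349.5715         699.1430
  2       387.50       315.3554       630.7109       1,892.1326
  3       387.50       284.4884       853.4653       3,413.8612
  4       387.50       256.6427     1,026.5708       5,132.8540
  5       387.50       231.5225     1,157.6125       6,945.6753
  6     5,387.50     2,903.8428    17,423.0567     121,961.3966
  Σ                  4,341.4233    21,440.9877     140,045.0626
P = 4,341.4233; D_Mac = 4.93870 yrs; D_mod = 4.45530 yrs; C = 26.25211.
Duration effect: -4.45530 × (+0.015) = -0.066829
Convexity effect: 0.5 × 26.25211 × (0.015)² = +0.0029534
ΔP/P ≈ -0.066829 + 0.0029534 = -0.063876 = -6.3876%.

-6.39%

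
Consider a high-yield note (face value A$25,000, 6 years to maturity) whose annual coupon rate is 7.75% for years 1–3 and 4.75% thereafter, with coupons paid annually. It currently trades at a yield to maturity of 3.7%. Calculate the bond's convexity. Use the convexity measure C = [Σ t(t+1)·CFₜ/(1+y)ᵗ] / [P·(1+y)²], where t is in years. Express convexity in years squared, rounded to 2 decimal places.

With y = 0.037:
  t   CF        PV=CF/(1+0.037)^t    t·PV        t(t+1)·PV
  1     1,937.50     1,868.3703     1,868.3703       3,736.7406
  2     1,937.50     1,801.7071     3,603.4143      10,810.2428
  3     1,937.50     1,737.4225     5,212.2675      20,849.0700
  4     1,187.50     1,026.8774     4,107.5096      20,537.5479
  5     1,187.50       990.2386     4,951.1928      29,707.1570
  6    26,187.50    21,058.2124   126,349.2744     884,444.9211
  Σ                 28,482.8283   146,092.0289     970,085.6794
P = 28,482.8283.
Convexity = Σ t(t+1)·PV / [P·(1+y)²] = 970,085.6794 / (28,482.8283 × 1.075369) = 31.67156.

31.67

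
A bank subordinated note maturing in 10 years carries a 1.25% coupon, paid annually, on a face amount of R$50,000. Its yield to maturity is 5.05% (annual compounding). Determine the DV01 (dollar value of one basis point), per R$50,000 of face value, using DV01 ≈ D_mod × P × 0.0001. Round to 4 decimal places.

R$31.4164

Periodic yield y = 0.0505.
  t   CF        PV=CF/(1+0.0505)^t    t·PV
  1       625.00       594.9548       594.9548
  2       625.00       566.3539     1,132.7078
  3       625.00       539.1279     1,617.3838
  4       625.00       513.2108     2,052.8432
  5       625.00       488.5396     2,442.6978
  6       625.00       465.0543     2,790.3259
  7       625.00       442.6981     3,098.8864
  8       625.00       421.4165     3,371.3322
  9       625.00       401.1580     3,610.4224
  10   50,625.00    30,931.7484   309,317.4839
  Σ                 35,364.2623   330,029.0383
P = 35,364.2623; D_Mac = 9.33228 yrs; D_mod = 8.88365 yrs.
DV01 ≈ 8.88365 × 35,364.2623 × 0.0001 = 31.416377.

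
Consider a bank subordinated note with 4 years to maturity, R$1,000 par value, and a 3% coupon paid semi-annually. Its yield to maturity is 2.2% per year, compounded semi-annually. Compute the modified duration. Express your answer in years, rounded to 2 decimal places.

3.76 years

Periodic yield y = 0.011. First find Macaulay duration:
  t   CF        PV=CF/(1+0.011)^t    t·PV
  1        15.00        14.8368        14.8368
  2        15.00        14.6754        29.3507
  3        15.00        14.5157        43.5471
  4        15.00        14.3578        57.4310
  5        15.00        14.2015        71.0077
  6        15.00        14.0470        84.2821
  7        15.00        13.8942        97.2593
  8     1,015.00       929.9440     7,439.5520
  Σ                  1,030.4724     7,837.2668
P = 1,030.4724; Macaulay duration = 7,837.2668 / 1,030.4724 = 7.60551 half-year periods = 3.80275 years.
Modified duration = D_Mac / (1 + y) = 3.80275 / 1.011 = 3.76138 years.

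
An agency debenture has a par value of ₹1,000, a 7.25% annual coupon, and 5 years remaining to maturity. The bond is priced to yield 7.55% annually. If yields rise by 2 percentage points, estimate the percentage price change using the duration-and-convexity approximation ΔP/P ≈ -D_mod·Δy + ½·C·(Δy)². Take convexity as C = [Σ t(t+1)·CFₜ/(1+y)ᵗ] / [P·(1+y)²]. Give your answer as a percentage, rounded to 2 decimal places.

With y = 0.0755:
  t   CF        PV=CF/(1+0.0755)^t    t·PV        t(t+1)·PV
  1        72.50        67.4105        67.4105         134.8210
  2        72.50        62.6783       125.3566         376.0698
  3        72.50        58.2783       174.8349         699.3394
  4        72.50        54.1872       216.7486       1,083.7431
  5     1,072.50       745.3242     3,726.6210      22,359.7262
  Σ                    987.8784     4,310.9716      24,653.6995
P = 987.8784; D_Mac = 4.36387 yrs; D_mod = 4.05753 yrs; C = 21.57535.
Duration effect: -4.05753 × (+0.02) = -0.081151
Convexity effect: 0.5 × 21.57535 × (0.02)² = +0.0043151
ΔP/P ≈ -0.081151 + 0.0043151 = -0.076835 = -7.6835%.

-7.68%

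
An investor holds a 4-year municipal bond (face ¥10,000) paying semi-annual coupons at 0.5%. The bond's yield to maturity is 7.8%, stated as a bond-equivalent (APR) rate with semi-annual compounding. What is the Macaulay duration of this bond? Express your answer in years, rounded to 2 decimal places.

Periodic yield y = 0.039. Discount each cash flow and weight by its period:
  t   CF        PV=CF/(1+0.039)^t    t·PV
  1        25.00        24.0616        24.0616
  2        25.00        23.1584        46.3168
  3        25.00        22.2891        66.8674
  4        25.00        21.4525        85.8100
  5        25.00        20.6473       103.2363
  6        25.00        19.8722       119.2334
  7        25.00        19.1263       133.8842
  8    10,025.00     7,381.7614    59,054.0908
  Σ                  7,532.3688    59,633.5005
Price P = Σ PV = 7,532.3688.
Macaulay duration = Σ(t·PV) / P = 59,633.5005 / 7,532.3688 = 7.91697 half-year periods.
In years: 7.91697 / 2 = 3.95848 years.

3.96 years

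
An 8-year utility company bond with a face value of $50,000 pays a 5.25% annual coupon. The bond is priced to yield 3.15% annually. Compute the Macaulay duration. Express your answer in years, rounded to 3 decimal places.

6.830 years

Periodic yield y = 0.0315. Discount each cash flow and weight by its year:
  t   CF        PV=CF/(1+0.0315)^t    t·PV
  1     2,625.00     2,544.8376     2,544.8376
  2     2,625.00     2,467.1232     4,934.2465
  3     2,625.00     2,391.7821     7,175.3463
  4     2,625.00     2,318.7417     9,274.9669
  5     2,625.00     2,247.9319    11,239.6594
  6     2,625.00     2,179.2844    13,075.7065
  7     2,625.00     2,112.7333    14,789.1332
  8    52,625.00    41,061.8252   328,494.6020
  Σ                 57,324.2595   391,528.4984
Price P = Σ PV = 57,324.2595.
Macaulay duration = Σ(t·PV) / P = 391,528.4984 / 57,324.2595 = 6.83007 years.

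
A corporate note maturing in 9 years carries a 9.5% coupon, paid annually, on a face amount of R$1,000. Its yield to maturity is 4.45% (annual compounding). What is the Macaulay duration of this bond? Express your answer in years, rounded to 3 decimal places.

Periodic yield y = 0.0445. Discount each cash flow and weight by its year:
  t   CF        PV=CF/(1+0.0445)^t    t·PV
  1        95.00        90.9526        90.9526
  2        95.00        87.0777       174.1553
  3        95.00        83.3678       250.1034
  4        95.00        79.8160       319.2639
  5        95.00        76.4155       382.0774
  6        95.00        73.1599       438.9592
  7        95.00        70.0430       490.3007
  8        95.00        67.0588       536.4707
  9     1,095.00       740.0109     6,660.0982
  Σ                  1,367.9021     9,342.3815
Price P = Σ PV = 1,367.9021.
Macaulay duration = Σ(t·PV) / P = 9,342.3815 / 1,367.9021 = 6.82972 years.

6.830 years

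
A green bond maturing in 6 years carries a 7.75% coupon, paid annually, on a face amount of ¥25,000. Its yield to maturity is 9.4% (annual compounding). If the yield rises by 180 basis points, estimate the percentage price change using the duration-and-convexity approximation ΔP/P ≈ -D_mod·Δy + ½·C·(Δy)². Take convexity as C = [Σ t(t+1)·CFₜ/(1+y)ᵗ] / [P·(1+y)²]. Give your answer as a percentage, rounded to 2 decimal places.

-7.75%

With y = 0.094:
  t   CF        PV=CF/(1+0.094)^t    t·PV        t(t+1)·PV
  1     1,937.50     1,771.0238     1,771.0238       3,542.0475
  2     1,937.50     1,618.8517     3,237.7034       9,713.1102
  3     1,937.50     1,479.7548     4,439.2643      17,757.0571
  4     1,937.50     1,352.6095     5,410.4379      27,052.1894
  5     1,937.50     1,236.3889     6,181.9446      37,091.6673
  6    26,937.50    15,712.7918    94,276.7507     659,937.2549
  Σ                 23,171.4204   115,317.1246     755,093.3264
P = 23,171.4204; D_Mac = 4.97670 yrs; D_mod = 4.54908 yrs; C = 27.22785.
Duration effect: -4.54908 × (+0.018) = -0.081883
Convexity effect: 0.5 × 27.22785 × (0.018)² = +0.0044109
ΔP/P ≈ -0.081883 + 0.0044109 = -0.077473 = -7.7473%.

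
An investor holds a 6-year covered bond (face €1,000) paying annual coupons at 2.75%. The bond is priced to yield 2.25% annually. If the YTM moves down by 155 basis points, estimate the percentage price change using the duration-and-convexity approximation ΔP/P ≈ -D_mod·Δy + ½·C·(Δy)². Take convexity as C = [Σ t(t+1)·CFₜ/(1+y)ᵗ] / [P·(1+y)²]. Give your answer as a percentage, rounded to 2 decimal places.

+8.96%

With y = 0.0225:
  t   CF        PV=CF/(1+0.0225)^t    t·PV        t(t+1)·PV
  1        27.50        26.8949        26.8949          53.7897
  2        27.50        26.3030        52.6061         157.8183
  3        27.50        25.7243        77.1728         308.6910
  4        27.50        25.1582       100.6328         503.1638
  5        27.50        24.6046       123.0229         738.1377
  6     1,027.50       899.0874     5,394.5246      37,761.6725
  Σ                  1,027.7724     5,774.8541      39,523.2730
P = 1,027.7724; D_Mac = 5.61881 yrs; D_mod = 5.49517 yrs; C = 36.78149.
Duration effect: -5.49517 × (-0.0155) = +0.085175
Convexity effect: 0.5 × 36.78149 × (-0.0155)² = +0.0044184
ΔP/P ≈ +0.085175 + 0.0044184 = +0.089593 = +8.9593%.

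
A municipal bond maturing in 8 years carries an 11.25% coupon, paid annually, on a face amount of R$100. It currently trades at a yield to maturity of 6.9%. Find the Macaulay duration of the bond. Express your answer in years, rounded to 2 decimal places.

Periodic yield y = 0.069. Discount each cash flow and weight by its year:
  t   CF        PV=CF/(1+0.069)^t    t·PV
  1        11.25        10.5239        10.5239
  2        11.25         9.8446        19.6892
  3        11.25         9.2091        27.6274
  4        11.25         8.6147        34.4589
  5        11.25         8.0587        40.2934
  6        11.25         7.5385        45.2311
  7        11.25         7.0519        49.3636
  8       111.25        65.2347       521.8772
  Σ                    126.0761       749.0647
Price P = Σ PV = 126.0761.
Macaulay duration = Σ(t·PV) / P = 749.0647 / 126.0761 = 5.94137 years.

5.94 years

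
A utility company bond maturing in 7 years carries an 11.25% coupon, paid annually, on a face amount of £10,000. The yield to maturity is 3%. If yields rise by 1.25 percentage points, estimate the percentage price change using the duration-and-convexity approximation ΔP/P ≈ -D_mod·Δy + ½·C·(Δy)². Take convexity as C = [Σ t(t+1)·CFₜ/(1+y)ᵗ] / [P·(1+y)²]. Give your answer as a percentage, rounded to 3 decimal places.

-6.444%

With y = 0.03:
  t   CF        PV=CF/(1+0.03)^t    t·PV        t(t+1)·PV
  1     1,125.00     1,092.2330     1,092.2330       2,184.4660
  2     1,125.00     1,060.4204     2,120.8408       6,362.5224
  3     1,125.00     1,029.5344     3,088.6031      12,354.4124
  4     1,125.00       999.5479     3,998.1917      19,990.9586
  5     1,125.00       970.4349     4,852.1744      29,113.0465
  6     1,125.00       942.1698     5,653.0187      39,571.1311
  7    11,125.00     9,045.6431    63,319.5014     506,556.0116
  Σ                 15,139.9834    84,124.5632     616,132.5486
P = 15,139.9834; D_Mac = 5.55645 yrs; D_mod = 5.39461 yrs; C = 38.35962.
Duration effect: -5.39461 × (+0.0125) = -0.067433
Convexity effect: 0.5 × 38.35962 × (0.0125)² = +0.0029968
ΔP/P ≈ -0.067433 + 0.0029968 = -0.064436 = -6.4436%.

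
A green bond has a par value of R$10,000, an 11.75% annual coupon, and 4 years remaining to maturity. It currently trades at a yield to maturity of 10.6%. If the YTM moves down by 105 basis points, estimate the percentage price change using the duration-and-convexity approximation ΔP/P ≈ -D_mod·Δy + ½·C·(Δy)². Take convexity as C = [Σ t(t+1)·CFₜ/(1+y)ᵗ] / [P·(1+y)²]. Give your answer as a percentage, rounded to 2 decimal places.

With y = 0.106:
  t   CF        PV=CF/(1+0.106)^t    t·PV        t(t+1)·PV
  1     1,175.00     1,062.3870     1,062.3870       2,124.7740
  2     1,175.00       960.5669     1,921.1338       5,763.4013
  3     1,175.00       868.5053     2,605.5160      10,422.0639
  4    11,175.00     7,468.3906    29,873.5624     149,367.8121
  Σ                 10,359.8498    35,462.5992     167,678.0513
P = 10,359.8498; D_Mac = 3.42308 yrs; D_mod = 3.09501 yrs; C = 13.23160.
Duration effect: -3.09501 × (-0.0105) = +0.032498
Convexity effect: 0.5 × 13.23160 × (-0.0105)² = +0.0007294
ΔP/P ≈ +0.032498 + 0.0007294 = +0.033227 = +3.3227%.

+3.32%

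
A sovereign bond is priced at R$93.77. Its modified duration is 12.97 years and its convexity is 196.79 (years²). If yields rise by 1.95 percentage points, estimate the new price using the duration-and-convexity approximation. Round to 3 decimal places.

Duration effect: -D_mod·Δy = -12.97 × (+0.0195) = -0.252915
Convexity effect: ½·C·(Δy)² = 0.5 × 196.79 × (0.0195)² = +0.03741469875
ΔP/P ≈ -0.252915 + 0.03741469875 = -0.21550030125
New price ≈ 93.77 × (1 - 0.21550030125) = 73.5625367517875.

R$73.563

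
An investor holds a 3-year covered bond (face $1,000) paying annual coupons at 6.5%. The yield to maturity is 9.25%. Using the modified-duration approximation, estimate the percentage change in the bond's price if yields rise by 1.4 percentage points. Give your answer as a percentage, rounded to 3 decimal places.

Periodic yield y = 0.0925. Modified duration first:
  t   CF        PV=CF/(1+0.0925)^t    t·PV
  1        65.00        59.4966        59.4966
  2        65.00        54.4591       108.9182
  3     1,065.00       816.7427     2,450.2282
  Σ                    930.6984     2,618.6429
P = 930.6984; D_Mac = 2.81363 yrs; D_mod = 2.81363/(1+0.0925) = 2.57541 yrs.
ΔP/P ≈ -D_mod · Δy = -2.57541 × (+0.014) = -0.036056 = -3.6056%.

-3.606%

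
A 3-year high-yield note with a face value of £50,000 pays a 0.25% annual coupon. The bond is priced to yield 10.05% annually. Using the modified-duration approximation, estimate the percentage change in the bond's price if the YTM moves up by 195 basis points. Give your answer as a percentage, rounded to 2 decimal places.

-5.30%

Periodic yield y = 0.1005. Modified duration first:
  t   CF        PV=CF/(1+0.1005)^t    t·PV
  1       125.00       113.5847       113.5847
  2       125.00       103.2119       206.4239
  3    50,125.00    37,608.3470   112,825.0409
  Σ                 37,825.1436   113,145.0495
P = 37,825.1436; D_Mac = 2.99127 yrs; D_mod = 2.99127/(1+0.1005) = 2.71810 yrs.
ΔP/P ≈ -D_mod · Δy = -2.71810 × (+0.0195) = -0.053003 = -5.3003%.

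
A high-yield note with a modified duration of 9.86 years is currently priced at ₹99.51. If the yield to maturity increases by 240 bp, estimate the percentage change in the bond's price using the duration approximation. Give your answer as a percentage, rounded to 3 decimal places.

-23.664%

Duration approximation: ΔP/P ≈ -D_mod · Δy = -9.86 × (+0.024) = -0.236640.
As a percentage: -23.6640%.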